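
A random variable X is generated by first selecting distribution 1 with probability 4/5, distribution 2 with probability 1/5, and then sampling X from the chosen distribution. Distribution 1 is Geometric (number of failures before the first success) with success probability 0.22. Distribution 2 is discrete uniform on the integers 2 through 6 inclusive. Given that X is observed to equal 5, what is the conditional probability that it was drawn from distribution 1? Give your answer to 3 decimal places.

Likelihoods P(X=5 | ·): 1: 0.0635178; 2: 0.2.
Posterior ∝ prior × likelihood. Numerator for 1: 0.8·0.0635178 = 0.0508143.
Normalizing constant: 0.8·0.0635178 + 0.2·0.2 = 0.0908143.
P(1 | observation) = 0.0508143 / 0.0908143 = 0.559541.

0.560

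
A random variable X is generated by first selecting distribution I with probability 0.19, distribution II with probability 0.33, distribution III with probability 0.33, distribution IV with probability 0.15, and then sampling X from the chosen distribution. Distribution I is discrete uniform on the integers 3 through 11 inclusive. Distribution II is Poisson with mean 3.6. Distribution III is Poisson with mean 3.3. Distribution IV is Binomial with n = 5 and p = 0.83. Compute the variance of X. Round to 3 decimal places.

5.525

Per component, I: μ=7, E[X²]=55.6667; II: μ=3.6, E[X²]=16.56; III: μ=3.3, E[X²]=14.19; IV: μ=4.15, E[X²]=17.928.
E[X] = 0.19·7 + 0.33·3.6 + 0.33·3.3 + 0.15·4.15 = 4.2295.
E[X²] = 0.19·55.6667 + 0.33·16.56 + 0.33·14.19 + 0.15·17.928 = 23.4134.
Var(X) = E[X²] − (E[X])² = 23.4134 − 17.8887 = 5.5247.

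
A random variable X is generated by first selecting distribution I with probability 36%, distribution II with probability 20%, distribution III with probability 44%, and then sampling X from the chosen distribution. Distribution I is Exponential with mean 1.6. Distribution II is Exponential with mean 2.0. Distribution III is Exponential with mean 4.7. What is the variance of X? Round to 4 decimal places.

13.6165

Per component, I: μ=1.6, E[X²]=5.12; II: μ=2, E[X²]=8; III: μ=4.7, E[X²]=44.18.
E[X] = 0.36·1.6 + 0.2·2 + 0.44·4.7 = 3.044.
E[X²] = 0.36·5.12 + 0.2·8 + 0.44·44.18 = 22.8824.
Var(X) = E[X²] − (E[X])² = 22.8824 − 9.26594 = 13.6165.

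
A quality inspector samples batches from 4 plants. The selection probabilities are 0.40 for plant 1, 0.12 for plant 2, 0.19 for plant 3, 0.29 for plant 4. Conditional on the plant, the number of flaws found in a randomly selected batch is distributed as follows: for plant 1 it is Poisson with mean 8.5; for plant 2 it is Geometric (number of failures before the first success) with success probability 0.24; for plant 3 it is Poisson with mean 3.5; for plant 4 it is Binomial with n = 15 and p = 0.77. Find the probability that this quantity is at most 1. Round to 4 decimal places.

0.0773

Conditional on each plant, P(X ≤ 1): 1: 0.00193295; 2: 0.4224; 3: 0.135888; 4: 1.36564e-08.
By total probability, P(X ≤ 1) = 0.4·0.00193295 + 0.12·0.4224 + 0.19·0.135888 + 0.29·1.36564e-08 = 0.0772799.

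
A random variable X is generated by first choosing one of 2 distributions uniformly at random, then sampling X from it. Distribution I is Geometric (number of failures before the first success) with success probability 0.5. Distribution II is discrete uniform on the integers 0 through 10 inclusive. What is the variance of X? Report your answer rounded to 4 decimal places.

10.0000

Per component, I: μ=1, E[X²]=3; II: μ=5, E[X²]=35.
E[X] = 0.5·1 + 0.5·5 = 3.
E[X²] = 0.5·3 + 0.5·35 = 19.
Var(X) = E[X²] − (E[X])² = 19 − 9 = 10.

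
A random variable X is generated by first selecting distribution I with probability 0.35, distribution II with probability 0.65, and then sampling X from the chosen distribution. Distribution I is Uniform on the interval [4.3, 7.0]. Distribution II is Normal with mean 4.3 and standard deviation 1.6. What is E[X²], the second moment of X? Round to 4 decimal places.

For each component E[X²] = Var + (mean)², giving I: 32.53; II: 21.05.
Overall E[X²] = 0.35·32.53 + 0.65·21.05 = 25.068.

25.0680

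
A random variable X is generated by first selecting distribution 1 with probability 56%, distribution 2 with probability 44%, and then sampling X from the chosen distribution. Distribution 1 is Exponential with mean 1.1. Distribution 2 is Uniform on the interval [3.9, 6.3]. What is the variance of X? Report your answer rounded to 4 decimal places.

Per component, 1: μ=1.1, E[X²]=2.42; 2: μ=5.1, E[X²]=26.49.
E[X] = 0.56·1.1 + 0.44·5.1 = 2.86.
E[X²] = 0.56·2.42 + 0.44·26.49 = 13.0108.
Var(X) = E[X²] − (E[X])² = 13.0108 − 8.1796 = 4.8312.

4.8312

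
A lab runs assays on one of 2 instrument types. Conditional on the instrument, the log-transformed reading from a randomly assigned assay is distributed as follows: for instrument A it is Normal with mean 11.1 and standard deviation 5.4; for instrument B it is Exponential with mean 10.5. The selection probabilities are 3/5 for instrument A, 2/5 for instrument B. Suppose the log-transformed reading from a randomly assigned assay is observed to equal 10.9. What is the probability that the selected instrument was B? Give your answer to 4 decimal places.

Likelihoods f(10.9 | ·): A: 0.0738275; B: 0.0337265.
Posterior ∝ prior × likelihood. Numerator for B: 0.4·0.0337265 = 0.0134906.
Normalizing constant: 0.6·0.0738275 + 0.4·0.0337265 = 0.0577871.
P(B | observation) = 0.0134906 / 0.0577871 = 0.233454.

0.2335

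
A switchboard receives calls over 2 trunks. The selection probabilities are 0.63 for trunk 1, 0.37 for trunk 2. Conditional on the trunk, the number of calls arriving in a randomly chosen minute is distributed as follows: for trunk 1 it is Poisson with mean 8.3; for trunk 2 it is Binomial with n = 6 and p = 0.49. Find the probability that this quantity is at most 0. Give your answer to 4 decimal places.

Conditional on each trunk, P(X ≤ 0): 1: 0.000248517; 2: 0.0175963.
By total probability, P(X ≤ 0) = 0.63·0.000248517 + 0.37·0.0175963 = 0.00666719.

0.0067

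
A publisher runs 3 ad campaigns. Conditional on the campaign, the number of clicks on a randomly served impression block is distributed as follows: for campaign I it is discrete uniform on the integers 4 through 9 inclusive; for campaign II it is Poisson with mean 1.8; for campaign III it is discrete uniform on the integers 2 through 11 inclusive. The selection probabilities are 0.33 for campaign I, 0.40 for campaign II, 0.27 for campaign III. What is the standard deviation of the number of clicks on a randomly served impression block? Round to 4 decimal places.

3.0351

Per component, I: μ=6.5, E[X²]=45.1667; II: μ=1.8, E[X²]=5.04; III: μ=6.5, E[X²]=50.5.
E[X] = 0.33·6.5 + 0.4·1.8 + 0.27·6.5 = 4.62.
E[X²] = 0.33·45.1667 + 0.4·5.04 + 0.27·50.5 = 30.556.
Var(X) = E[X²] − (E[X])² = 30.556 − 21.3444 = 9.2116.
SD(X) = √9.2116 = 3.03506.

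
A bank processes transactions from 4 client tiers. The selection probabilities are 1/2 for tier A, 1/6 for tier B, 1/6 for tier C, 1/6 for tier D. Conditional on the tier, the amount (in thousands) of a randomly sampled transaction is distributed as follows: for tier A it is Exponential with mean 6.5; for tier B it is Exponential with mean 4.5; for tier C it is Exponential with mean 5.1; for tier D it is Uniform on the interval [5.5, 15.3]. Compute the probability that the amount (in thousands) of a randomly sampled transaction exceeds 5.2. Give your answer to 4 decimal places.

0.5039

Conditional on each tier, P(X > 5.2): A: 0.449329; B: 0.314883; C: 0.360736; D: 1.
By total probability, P(X > 5.2) = 0.5·0.449329 + 0.166667·0.314883 + 0.166667·0.360736 + 0.166667·1 = 0.503934.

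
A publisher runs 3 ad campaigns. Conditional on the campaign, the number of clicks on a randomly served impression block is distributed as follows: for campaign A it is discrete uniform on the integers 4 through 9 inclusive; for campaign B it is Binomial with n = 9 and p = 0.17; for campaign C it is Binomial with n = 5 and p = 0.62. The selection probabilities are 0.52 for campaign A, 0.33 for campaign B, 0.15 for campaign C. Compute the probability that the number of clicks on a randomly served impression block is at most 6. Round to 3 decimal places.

0.740

Conditional on each campaign, P(X ≤ 6): A: 0.5; B: 0.999893; C: 1.
By total probability, P(X ≤ 6) = 0.52·0.5 + 0.33·0.999893 + 0.15·1 = 0.739965.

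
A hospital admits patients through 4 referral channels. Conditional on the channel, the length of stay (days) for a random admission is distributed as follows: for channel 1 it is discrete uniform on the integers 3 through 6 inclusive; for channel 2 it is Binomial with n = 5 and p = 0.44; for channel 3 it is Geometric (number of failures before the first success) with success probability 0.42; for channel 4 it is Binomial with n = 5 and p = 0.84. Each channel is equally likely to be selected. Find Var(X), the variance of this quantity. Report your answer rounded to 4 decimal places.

Per component, 1: μ=4.5, E[X²]=21.5; 2: μ=2.2, E[X²]=6.072; 3: μ=1.38095, E[X²]=5.19501; 4: μ=4.2, E[X²]=18.312.
E[X] = 0.25·4.5 + 0.25·2.2 + 0.25·1.38095 + 0.25·4.2 = 3.07024.
E[X²] = 0.25·21.5 + 0.25·6.072 + 0.25·5.19501 + 0.25·18.312 = 12.7698.
Var(X) = E[X²] − (E[X])² = 12.7698 − 9.42636 = 3.34339.

3.3434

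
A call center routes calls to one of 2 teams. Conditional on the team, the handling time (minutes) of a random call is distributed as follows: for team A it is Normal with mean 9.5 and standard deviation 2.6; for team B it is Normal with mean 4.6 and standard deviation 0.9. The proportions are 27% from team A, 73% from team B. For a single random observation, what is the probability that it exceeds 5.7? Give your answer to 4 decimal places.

0.3315

Conditional on each team, P(X > 5.7): A: 0.928066; B: 0.110812.
By total probability, P(X > 5.7) = 0.27·0.928066 + 0.73·0.110812 = 0.33147.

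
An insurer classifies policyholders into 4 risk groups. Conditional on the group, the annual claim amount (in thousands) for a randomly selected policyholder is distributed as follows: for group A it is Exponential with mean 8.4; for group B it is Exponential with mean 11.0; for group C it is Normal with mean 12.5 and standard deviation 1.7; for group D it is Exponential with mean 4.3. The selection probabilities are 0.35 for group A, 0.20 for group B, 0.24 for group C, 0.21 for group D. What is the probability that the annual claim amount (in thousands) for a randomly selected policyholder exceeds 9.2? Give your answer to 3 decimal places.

Conditional on each group, P(X > 9.2): A: 0.33446; B: 0.433283; C: 0.973882; D: 0.11771.
By total probability, P(X > 9.2) = 0.35·0.33446 + 0.2·0.433283 + 0.24·0.973882 + 0.21·0.11771 = 0.462168.

0.462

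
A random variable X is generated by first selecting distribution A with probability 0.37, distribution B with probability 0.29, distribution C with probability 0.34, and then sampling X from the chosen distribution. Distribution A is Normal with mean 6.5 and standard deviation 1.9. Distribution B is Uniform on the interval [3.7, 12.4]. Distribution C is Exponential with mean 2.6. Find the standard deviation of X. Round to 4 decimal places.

Per component, A: μ=6.5, E[X²]=45.86; B: μ=8.05, E[X²]=71.11; C: μ=2.6, E[X²]=13.52.
E[X] = 0.37·6.5 + 0.29·8.05 + 0.34·2.6 = 5.6235.
E[X²] = 0.37·45.86 + 0.29·71.11 + 0.34·13.52 = 42.1869.
Var(X) = E[X²] − (E[X])² = 42.1869 − 31.6238 = 10.5631.
SD(X) = √10.5631 = 3.2501.

3.2501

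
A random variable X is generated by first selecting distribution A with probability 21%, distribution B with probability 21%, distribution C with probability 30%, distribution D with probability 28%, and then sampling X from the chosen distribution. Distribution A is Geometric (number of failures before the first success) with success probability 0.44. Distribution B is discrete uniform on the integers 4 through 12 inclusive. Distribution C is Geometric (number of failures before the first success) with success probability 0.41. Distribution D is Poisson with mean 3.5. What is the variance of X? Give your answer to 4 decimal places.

Per component, A: μ=1.27273, E[X²]=4.5124; B: μ=8, E[X²]=70.6667; C: μ=1.43902, E[X²]=5.58061; D: μ=3.5, E[X²]=15.75.
E[X] = 0.21·1.27273 + 0.21·8 + 0.3·1.43902 + 0.28·3.5 = 3.35898.
E[X²] = 0.21·4.5124 + 0.21·70.6667 + 0.3·5.58061 + 0.28·15.75 = 21.8718.
Var(X) = E[X²] − (E[X])² = 21.8718 − 11.2827 = 10.589.

10.5890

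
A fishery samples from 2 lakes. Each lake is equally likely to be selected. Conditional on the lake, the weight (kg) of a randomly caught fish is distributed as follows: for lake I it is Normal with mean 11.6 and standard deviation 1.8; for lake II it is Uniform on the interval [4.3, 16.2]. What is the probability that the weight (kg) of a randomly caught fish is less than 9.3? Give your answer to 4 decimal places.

Conditional on each lake, P(X < 9.3): I: 0.100664; II: 0.420168.
By total probability, P(X < 9.3) = 0.5·0.100664 + 0.5·0.420168 = 0.260416.

0.2604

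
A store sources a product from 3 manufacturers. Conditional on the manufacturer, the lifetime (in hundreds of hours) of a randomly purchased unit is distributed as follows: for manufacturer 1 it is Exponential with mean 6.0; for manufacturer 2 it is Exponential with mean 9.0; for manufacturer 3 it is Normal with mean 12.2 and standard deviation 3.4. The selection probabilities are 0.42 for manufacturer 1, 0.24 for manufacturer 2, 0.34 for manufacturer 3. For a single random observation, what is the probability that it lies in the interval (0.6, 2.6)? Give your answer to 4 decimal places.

Conditional on each manufacturer, P(0.6 < X < 2.6): 1: 0.256493; 2: 0.186412; 3: 0.00205218.
By total probability, P(0.6 < X < 2.6) = 0.42·0.256493 + 0.24·0.186412 + 0.34·0.00205218 = 0.153164.

0.1532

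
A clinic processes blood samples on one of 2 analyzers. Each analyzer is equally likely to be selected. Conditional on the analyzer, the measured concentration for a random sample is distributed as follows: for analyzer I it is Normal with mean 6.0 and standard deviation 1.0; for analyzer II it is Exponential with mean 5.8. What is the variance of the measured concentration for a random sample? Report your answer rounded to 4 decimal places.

Per component, I: μ=6, E[X²]=37; II: μ=5.8, E[X²]=67.28.
E[X] = 0.5·6 + 0.5·5.8 = 5.9.
E[X²] = 0.5·37 + 0.5·67.28 = 52.14.
Var(X) = E[X²] − (E[X])² = 52.14 − 34.81 = 17.33.

17.3300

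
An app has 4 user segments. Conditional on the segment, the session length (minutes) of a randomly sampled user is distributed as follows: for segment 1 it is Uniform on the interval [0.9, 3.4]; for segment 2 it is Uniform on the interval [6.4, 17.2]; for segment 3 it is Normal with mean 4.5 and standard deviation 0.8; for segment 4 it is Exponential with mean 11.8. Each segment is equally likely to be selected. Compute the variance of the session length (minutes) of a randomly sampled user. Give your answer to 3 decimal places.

Per component, 1: μ=2.15, E[X²]=5.14333; 2: μ=11.8, E[X²]=148.96; 3: μ=4.5, E[X²]=20.89; 4: μ=11.8, E[X²]=278.48.
E[X] = 0.25·2.15 + 0.25·11.8 + 0.25·4.5 + 0.25·11.8 = 7.5625.
E[X²] = 0.25·5.14333 + 0.25·148.96 + 0.25·20.89 + 0.25·278.48 = 113.368.
Var(X) = E[X²] − (E[X])² = 113.368 − 57.1914 = 56.1769.

56.177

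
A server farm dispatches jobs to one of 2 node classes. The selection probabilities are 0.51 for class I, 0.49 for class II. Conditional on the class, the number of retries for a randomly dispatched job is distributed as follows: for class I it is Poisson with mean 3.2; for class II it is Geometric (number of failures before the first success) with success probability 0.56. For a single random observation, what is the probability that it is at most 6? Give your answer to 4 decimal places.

0.9757

Conditional on each class, P(X ≤ 6): I: 0.955381; II: 0.996807.
By total probability, P(X ≤ 6) = 0.51·0.955381 + 0.49·0.996807 = 0.97568.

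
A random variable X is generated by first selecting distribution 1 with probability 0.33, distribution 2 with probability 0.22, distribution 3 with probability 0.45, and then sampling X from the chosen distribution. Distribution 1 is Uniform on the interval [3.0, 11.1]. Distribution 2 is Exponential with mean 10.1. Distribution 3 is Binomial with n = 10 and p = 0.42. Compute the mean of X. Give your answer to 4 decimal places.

Component means — 1: 7.05; 2: 10.1; 3: 4.2.
E[X] = 0.33·7.05 + 0.22·10.1 + 0.45·4.2 = 6.4385.

6.4385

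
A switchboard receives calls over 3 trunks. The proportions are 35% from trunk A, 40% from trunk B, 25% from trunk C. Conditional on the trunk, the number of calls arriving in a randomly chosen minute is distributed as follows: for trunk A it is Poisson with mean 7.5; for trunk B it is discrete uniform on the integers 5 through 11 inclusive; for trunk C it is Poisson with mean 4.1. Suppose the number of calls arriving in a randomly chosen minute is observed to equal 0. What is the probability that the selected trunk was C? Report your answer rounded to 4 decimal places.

Likelihoods P(X=0 | ·): A: 0.000553084; B: 0; C: 0.0165727.
Posterior ∝ prior × likelihood. Numerator for C: 0.25·0.0165727 = 0.00414317.
Normalizing constant: 0.35·0.000553084 + 0.4·0 + 0.25·0.0165727 = 0.00433675.
P(C | observation) = 0.00414317 / 0.00433675 = 0.955363.

0.9554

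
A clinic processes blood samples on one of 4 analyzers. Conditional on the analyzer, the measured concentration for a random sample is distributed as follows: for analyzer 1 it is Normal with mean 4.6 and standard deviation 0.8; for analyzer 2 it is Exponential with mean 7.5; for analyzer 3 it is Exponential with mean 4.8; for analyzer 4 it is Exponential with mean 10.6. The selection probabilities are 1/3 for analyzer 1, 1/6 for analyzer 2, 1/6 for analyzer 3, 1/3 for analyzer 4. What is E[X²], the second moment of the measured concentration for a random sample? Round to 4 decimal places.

For each component E[X²] = Var + (mean)², giving 1: 21.8; 2: 112.5; 3: 46.08; 4: 224.72.
Overall E[X²] = 0.333333·21.8 + 0.166667·112.5 + 0.166667·46.08 + 0.333333·224.72 = 108.603.

108.6033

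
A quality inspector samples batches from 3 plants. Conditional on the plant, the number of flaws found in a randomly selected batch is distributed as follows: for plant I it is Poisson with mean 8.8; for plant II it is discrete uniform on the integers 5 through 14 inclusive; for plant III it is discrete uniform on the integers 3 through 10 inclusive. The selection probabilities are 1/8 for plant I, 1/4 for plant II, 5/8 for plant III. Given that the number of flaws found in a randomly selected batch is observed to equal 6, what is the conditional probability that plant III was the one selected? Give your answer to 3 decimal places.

Likelihoods P(X=6 | ·): I: 0.0972237; II: 0.1; III: 0.125.
Posterior ∝ prior × likelihood. Numerator for III: 0.625·0.125 = 0.078125.
Normalizing constant: 0.125·0.0972237 + 0.25·0.1 + 0.625·0.125 = 0.115278.
P(III | observation) = 0.078125 / 0.115278 = 0.67771.

0.678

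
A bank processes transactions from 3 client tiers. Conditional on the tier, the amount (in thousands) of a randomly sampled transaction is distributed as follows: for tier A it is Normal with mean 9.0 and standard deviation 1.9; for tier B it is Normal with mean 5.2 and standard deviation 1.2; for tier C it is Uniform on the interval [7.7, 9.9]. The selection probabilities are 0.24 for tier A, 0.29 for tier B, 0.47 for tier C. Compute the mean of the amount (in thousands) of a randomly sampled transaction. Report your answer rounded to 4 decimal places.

Component means — A: 9; B: 5.2; C: 8.8.
E[X] = 0.24·9 + 0.29·5.2 + 0.47·8.8 = 7.804.

7.8040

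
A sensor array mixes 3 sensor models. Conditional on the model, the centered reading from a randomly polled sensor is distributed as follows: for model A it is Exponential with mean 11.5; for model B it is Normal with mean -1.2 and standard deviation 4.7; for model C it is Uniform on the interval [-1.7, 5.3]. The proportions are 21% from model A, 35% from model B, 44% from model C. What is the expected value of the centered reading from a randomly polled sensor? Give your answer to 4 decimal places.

2.7870

Component means — A: 11.5; B: -1.2; C: 1.8.
E[X] = 0.21·11.5 + 0.35·-1.2 + 0.44·1.8 = 2.787.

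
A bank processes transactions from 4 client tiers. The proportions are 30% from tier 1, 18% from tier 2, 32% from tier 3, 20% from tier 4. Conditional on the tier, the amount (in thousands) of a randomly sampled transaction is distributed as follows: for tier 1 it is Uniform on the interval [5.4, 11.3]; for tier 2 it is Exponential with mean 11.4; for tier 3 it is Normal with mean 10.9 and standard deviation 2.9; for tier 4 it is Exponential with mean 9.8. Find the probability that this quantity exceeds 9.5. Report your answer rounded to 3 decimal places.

0.465

Conditional on each tier, P(X > 9.5): 1: 0.305085; 2: 0.434598; 3: 0.685366; 4: 0.379315.
By total probability, P(X > 9.5) = 0.3·0.305085 + 0.18·0.434598 + 0.32·0.685366 + 0.2·0.379315 = 0.464933.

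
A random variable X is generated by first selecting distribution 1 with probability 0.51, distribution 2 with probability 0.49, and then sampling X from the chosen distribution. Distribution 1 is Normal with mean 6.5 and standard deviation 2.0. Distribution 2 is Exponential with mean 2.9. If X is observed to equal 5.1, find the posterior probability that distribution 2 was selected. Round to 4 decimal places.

0.2677

Likelihoods f(5.1 | ·): 1: 0.156127; 2: 0.0594077.
Posterior ∝ prior × likelihood. Numerator for 2: 0.49·0.0594077 = 0.0291098.
Normalizing constant: 0.51·0.156127 + 0.49·0.0594077 = 0.108735.
P(2 | observation) = 0.0291098 / 0.108735 = 0.267714.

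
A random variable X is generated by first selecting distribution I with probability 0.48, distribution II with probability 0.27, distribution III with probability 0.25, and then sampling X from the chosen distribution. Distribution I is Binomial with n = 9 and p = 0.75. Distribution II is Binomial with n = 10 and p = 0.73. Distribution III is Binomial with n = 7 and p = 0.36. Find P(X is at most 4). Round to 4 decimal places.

Conditional on each component, P(X ≤ 4): I: 0.0489273; II: 0.0287224; III: 0.937454.
By total probability, P(X ≤ 4) = 0.48·0.0489273 + 0.27·0.0287224 + 0.25·0.937454 = 0.265604.

0.2656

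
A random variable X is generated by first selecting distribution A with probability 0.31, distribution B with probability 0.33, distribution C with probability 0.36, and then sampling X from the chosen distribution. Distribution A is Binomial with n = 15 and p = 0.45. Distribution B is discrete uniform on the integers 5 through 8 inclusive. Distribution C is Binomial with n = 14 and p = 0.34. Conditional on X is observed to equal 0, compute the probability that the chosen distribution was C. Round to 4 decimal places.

0.9644

Likelihoods P(X=0 | ·): A: 0.000127479; B: 0; C: 0.00297588.
Posterior ∝ prior × likelihood. Numerator for C: 0.36·0.00297588 = 0.00107132.
Normalizing constant: 0.31·0.000127479 + 0.33·0 + 0.36·0.00297588 = 0.00111083.
P(C | observation) = 0.00107132 / 0.00111083 = 0.964424.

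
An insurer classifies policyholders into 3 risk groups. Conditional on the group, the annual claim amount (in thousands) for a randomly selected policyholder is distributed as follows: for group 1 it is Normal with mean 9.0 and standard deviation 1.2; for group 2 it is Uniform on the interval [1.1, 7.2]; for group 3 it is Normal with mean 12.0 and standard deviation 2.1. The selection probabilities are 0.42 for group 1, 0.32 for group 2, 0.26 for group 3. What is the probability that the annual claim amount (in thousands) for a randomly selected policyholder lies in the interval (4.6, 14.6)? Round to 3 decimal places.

0.788

Conditional on each group, P(4.6 < X < 14.6): 1: 0.999876; 2: 0.42623; 3: 0.891947.
By total probability, P(4.6 < X < 14.6) = 0.42·0.999876 + 0.32·0.42623 + 0.26·0.891947 = 0.788247.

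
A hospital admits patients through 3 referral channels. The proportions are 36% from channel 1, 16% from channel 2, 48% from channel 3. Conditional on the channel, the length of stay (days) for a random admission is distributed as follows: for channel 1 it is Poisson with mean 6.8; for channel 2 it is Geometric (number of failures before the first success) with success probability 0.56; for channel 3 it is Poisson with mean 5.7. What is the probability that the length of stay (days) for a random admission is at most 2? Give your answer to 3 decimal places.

Conditional on each channel, P(X ≤ 2): 1: 0.0344379; 2: 0.914816; 3: 0.0767732.
By total probability, P(X ≤ 2) = 0.36·0.0344379 + 0.16·0.914816 + 0.48·0.0767732 = 0.195619.

0.196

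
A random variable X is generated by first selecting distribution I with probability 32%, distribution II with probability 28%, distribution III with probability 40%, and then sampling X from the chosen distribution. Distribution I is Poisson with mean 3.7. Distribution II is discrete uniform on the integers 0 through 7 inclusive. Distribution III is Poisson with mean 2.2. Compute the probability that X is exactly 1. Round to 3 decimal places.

0.162

Conditional on each component, P(X = 1): I: 0.091477; II: 0.125; III: 0.243767.
By total probability, P(X = 1) = 0.32·0.091477 + 0.28·0.125 + 0.4·0.243767 = 0.161779.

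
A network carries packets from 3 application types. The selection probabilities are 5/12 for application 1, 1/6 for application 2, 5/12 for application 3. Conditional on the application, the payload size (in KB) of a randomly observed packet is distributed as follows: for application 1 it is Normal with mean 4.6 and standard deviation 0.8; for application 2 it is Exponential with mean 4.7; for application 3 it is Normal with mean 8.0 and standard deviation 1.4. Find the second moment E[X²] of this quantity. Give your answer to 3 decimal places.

For each component E[X²] = Var + (mean)², giving 1: 21.8; 2: 44.18; 3: 65.96.
Overall E[X²] = 0.416667·21.8 + 0.166667·44.18 + 0.416667·65.96 = 43.93.

43.930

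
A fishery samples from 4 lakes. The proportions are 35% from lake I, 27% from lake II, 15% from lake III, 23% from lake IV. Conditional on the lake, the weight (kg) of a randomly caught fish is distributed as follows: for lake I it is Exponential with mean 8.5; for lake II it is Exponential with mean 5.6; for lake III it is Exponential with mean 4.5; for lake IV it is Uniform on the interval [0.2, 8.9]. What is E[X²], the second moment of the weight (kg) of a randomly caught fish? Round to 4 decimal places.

For each component E[X²] = Var + (mean)², giving I: 144.5; II: 62.72; III: 40.5; IV: 27.01.
Overall E[X²] = 0.35·144.5 + 0.27·62.72 + 0.15·40.5 + 0.23·27.01 = 79.7967.

79.7967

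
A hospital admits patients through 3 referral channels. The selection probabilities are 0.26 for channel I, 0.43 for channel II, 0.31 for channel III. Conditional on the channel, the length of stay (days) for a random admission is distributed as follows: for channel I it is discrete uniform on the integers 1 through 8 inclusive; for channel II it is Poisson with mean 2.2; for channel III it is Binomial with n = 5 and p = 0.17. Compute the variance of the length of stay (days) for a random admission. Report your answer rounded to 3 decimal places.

Per component, I: μ=4.5, E[X²]=25.5; II: μ=2.2, E[X²]=7.04; III: μ=0.85, E[X²]=1.428.
E[X] = 0.26·4.5 + 0.43·2.2 + 0.31·0.85 = 2.3795.
E[X²] = 0.26·25.5 + 0.43·7.04 + 0.31·1.428 = 10.0999.
Var(X) = E[X²] − (E[X])² = 10.0999 − 5.66202 = 4.43786.

4.438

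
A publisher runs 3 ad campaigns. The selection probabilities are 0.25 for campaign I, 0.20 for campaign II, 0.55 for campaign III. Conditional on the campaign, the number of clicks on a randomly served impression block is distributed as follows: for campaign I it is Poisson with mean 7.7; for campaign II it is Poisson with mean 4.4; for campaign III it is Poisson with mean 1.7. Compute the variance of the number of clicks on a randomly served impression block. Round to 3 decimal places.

Per component, I: μ=7.7, E[X²]=66.99; II: μ=4.4, E[X²]=23.76; III: μ=1.7, E[X²]=4.59.
E[X] = 0.25·7.7 + 0.2·4.4 + 0.55·1.7 = 3.74.
E[X²] = 0.25·66.99 + 0.2·23.76 + 0.55·4.59 = 24.024.
Var(X) = E[X²] − (E[X])² = 24.024 − 13.9876 = 10.0364.

10.036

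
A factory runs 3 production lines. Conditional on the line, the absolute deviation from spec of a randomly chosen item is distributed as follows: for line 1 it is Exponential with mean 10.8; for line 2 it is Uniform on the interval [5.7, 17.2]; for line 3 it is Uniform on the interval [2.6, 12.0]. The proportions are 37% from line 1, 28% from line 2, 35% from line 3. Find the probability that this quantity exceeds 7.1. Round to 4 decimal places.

Conditional on each line, P(X > 7.1): 1: 0.518193; 2: 0.878261; 3: 0.521277.
By total probability, P(X > 7.1) = 0.37·0.518193 + 0.28·0.878261 + 0.35·0.521277 = 0.620091.

0.6201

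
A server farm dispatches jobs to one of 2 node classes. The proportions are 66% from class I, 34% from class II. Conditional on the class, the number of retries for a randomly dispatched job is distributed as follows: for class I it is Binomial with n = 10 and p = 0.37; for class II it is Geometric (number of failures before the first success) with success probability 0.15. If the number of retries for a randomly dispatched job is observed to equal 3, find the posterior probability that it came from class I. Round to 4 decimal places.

0.8346

Likelihoods P(X=3 | ·): I: 0.239425; II: 0.0921187.
Posterior ∝ prior × likelihood. Numerator for I: 0.66·0.239425 = 0.158021.
Normalizing constant: 0.66·0.239425 + 0.34·0.0921187 = 0.189341.
P(I | observation) = 0.158021 / 0.189341 = 0.834582.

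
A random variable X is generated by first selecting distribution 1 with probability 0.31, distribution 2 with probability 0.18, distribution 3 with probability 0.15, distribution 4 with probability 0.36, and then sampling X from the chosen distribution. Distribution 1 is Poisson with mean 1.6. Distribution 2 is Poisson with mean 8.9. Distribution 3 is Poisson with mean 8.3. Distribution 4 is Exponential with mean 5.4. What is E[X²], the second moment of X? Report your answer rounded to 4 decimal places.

For each component E[X²] = Var + (mean)², giving 1: 4.16; 2: 88.11; 3: 77.19; 4: 58.32.
Overall E[X²] = 0.31·4.16 + 0.18·88.11 + 0.15·77.19 + 0.36·58.32 = 49.7231.

49.7231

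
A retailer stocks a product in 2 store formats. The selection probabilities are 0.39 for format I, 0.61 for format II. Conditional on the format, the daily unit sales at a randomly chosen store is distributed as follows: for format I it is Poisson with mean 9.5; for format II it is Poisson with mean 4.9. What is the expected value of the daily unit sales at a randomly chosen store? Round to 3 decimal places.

Component means — I: 9.5; II: 4.9.
E[X] = 0.39·9.5 + 0.61·4.9 = 6.694.

6.694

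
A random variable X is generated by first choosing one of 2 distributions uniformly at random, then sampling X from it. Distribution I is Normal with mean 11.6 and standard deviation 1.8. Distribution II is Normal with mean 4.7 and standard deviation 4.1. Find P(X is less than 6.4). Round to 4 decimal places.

Conditional on each component, P(X < 6.4): I: 0.00193303; II: 0.660795.
By total probability, P(X < 6.4) = 0.5·0.00193303 + 0.5·0.660795 = 0.331364.

0.3314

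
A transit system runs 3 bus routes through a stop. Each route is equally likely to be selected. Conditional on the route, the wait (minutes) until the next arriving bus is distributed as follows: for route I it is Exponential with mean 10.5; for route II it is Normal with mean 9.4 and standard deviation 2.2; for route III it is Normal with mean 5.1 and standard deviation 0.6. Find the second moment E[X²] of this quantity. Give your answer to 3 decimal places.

For each component E[X²] = Var + (mean)², giving I: 220.5; II: 93.2; III: 26.37.
Overall E[X²] = 0.333333·220.5 + 0.333333·93.2 + 0.333333·26.37 = 113.357.

113.357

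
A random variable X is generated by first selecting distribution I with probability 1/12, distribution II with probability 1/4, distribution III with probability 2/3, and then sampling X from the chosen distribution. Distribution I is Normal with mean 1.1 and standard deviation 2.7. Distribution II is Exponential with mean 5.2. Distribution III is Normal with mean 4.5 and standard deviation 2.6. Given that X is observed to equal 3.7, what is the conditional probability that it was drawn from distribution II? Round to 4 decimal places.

0.1831

Likelihoods f(3.7 | ·): I: 0.0929365; II: 0.0944016; III: 0.146345.
Posterior ∝ prior × likelihood. Numerator for II: 0.25·0.0944016 = 0.0236004.
Normalizing constant: 0.0833333·0.0929365 + 0.25·0.0944016 + 0.666667·0.146345 = 0.128909.
P(II | observation) = 0.0236004 / 0.128909 = 0.183079.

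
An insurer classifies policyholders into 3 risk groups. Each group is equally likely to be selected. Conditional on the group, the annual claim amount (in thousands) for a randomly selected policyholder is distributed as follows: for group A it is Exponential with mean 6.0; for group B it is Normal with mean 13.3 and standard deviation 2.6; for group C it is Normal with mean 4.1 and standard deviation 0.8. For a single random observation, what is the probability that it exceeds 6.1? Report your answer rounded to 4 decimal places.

Conditional on each group, P(X > 6.1): A: 0.361799; B: 0.997191; C: 0.00620967.
By total probability, P(X > 6.1) = 0.333333·0.361799 + 0.333333·0.997191 + 0.333333·0.00620967 = 0.455066.

0.4551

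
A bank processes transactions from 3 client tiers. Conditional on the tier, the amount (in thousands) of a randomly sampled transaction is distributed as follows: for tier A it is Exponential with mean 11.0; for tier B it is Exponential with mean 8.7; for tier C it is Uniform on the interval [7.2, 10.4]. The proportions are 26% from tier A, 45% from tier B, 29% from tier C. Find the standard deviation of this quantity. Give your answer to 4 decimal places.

Per component, A: μ=11, E[X²]=242; B: μ=8.7, E[X²]=151.38; C: μ=8.8, E[X²]=78.2933.
E[X] = 0.26·11 + 0.45·8.7 + 0.29·8.8 = 9.327.
E[X²] = 0.26·242 + 0.45·151.38 + 0.29·78.2933 = 153.746.
Var(X) = E[X²] − (E[X])² = 153.746 − 86.9929 = 66.7531.
SD(X) = √66.7531 = 8.17026.

8.1703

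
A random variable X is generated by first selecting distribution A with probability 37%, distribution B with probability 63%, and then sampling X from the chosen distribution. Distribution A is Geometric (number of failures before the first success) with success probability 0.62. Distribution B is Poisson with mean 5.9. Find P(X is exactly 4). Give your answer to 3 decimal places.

Conditional on each component, P(X = 4): A: 0.0129278; B: 0.138312.
By total probability, P(X = 4) = 0.37·0.0129278 + 0.63·0.138312 = 0.0919198.

0.092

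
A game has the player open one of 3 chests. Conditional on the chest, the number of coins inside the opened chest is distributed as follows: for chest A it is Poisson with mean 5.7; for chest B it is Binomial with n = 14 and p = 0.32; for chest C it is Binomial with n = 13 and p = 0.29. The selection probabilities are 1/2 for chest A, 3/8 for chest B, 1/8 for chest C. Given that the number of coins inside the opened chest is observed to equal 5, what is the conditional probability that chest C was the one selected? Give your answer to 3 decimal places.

Likelihoods P(X=5 | ·): A: 0.16777; B: 0.208831; C: 0.170465.
Posterior ∝ prior × likelihood. Numerator for C: 0.125·0.170465 = 0.0213081.
Normalizing constant: 0.5·0.16777 + 0.375·0.208831 + 0.125·0.170465 = 0.183505.
P(C | observation) = 0.0213081 / 0.183505 = 0.116118.

0.116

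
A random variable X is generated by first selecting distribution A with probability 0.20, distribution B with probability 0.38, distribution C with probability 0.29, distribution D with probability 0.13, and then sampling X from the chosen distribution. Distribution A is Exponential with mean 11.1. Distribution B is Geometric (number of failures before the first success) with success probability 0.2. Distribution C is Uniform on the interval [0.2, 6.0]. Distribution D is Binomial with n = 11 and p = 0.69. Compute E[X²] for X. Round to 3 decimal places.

For each component E[X²] = Var + (mean)², giving A: 246.42; B: 36; C: 12.4133; D: 59.961.
Overall E[X²] = 0.2·246.42 + 0.38·36 + 0.29·12.4133 + 0.13·59.961 = 74.3588.

74.359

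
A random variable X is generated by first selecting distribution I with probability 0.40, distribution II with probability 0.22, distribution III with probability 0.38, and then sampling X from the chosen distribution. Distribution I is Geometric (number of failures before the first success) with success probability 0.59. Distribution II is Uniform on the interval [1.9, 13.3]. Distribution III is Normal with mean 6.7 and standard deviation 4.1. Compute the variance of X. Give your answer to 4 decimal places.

Per component, I: μ=0.694915, E[X²]=1.66073; II: μ=7.6, E[X²]=68.59; III: μ=6.7, E[X²]=61.7.
E[X] = 0.4·0.694915 + 0.22·7.6 + 0.38·6.7 = 4.49597.
E[X²] = 0.4·1.66073 + 0.22·68.59 + 0.38·61.7 = 39.2001.
Var(X) = E[X²] − (E[X])² = 39.2001 − 20.2137 = 18.9864.

18.9864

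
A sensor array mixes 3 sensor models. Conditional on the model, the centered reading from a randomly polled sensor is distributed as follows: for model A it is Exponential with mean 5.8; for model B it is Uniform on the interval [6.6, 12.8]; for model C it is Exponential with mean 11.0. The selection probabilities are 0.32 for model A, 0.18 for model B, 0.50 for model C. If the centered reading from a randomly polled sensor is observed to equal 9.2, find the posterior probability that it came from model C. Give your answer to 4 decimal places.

Likelihoods f(9.2 | ·): A: 0.0352932; B: 0.16129; C: 0.0393894.
Posterior ∝ prior × likelihood. Numerator for C: 0.5·0.0393894 = 0.0196947.
Normalizing constant: 0.32·0.0352932 + 0.18·0.16129 + 0.5·0.0393894 = 0.0600208.
P(C | observation) = 0.0196947 / 0.0600208 = 0.328131.

0.3281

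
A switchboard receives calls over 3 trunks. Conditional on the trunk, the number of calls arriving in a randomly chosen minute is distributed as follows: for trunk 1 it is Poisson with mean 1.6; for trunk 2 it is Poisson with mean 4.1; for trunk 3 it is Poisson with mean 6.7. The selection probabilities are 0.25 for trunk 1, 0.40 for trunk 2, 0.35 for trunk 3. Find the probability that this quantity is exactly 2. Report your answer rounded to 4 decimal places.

0.1300

Conditional on each trunk, P(X = 2): 1: 0.258428; 2: 0.139293; 3: 0.0276278.
By total probability, P(X = 2) = 0.25·0.258428 + 0.4·0.139293 + 0.35·0.0276278 = 0.129994.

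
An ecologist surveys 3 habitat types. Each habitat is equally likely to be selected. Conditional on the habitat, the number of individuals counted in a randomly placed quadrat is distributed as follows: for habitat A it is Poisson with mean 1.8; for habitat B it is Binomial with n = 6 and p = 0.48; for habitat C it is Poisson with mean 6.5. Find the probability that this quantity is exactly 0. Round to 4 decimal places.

0.0622

Conditional on each habitat, P(X = 0): A: 0.165299; B: 0.0197706; C: 0.00150344.
By total probability, P(X = 0) = 0.333333·0.165299 + 0.333333·0.0197706 + 0.333333·0.00150344 = 0.062191.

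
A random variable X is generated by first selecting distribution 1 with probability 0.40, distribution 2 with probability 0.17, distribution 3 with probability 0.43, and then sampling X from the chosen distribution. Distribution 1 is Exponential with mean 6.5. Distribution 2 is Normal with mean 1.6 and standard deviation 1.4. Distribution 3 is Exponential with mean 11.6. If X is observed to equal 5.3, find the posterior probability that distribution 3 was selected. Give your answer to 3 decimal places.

0.450

Likelihoods f(5.3 | ·): 1: 0.0680722; 2: 0.00867112; 3: 0.0545902.
Posterior ∝ prior × likelihood. Numerator for 3: 0.43·0.0545902 = 0.0234738.
Normalizing constant: 0.4·0.0680722 + 0.17·0.00867112 + 0.43·0.0545902 = 0.0521767.
P(3 | observation) = 0.0234738 / 0.0521767 = 0.44989.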